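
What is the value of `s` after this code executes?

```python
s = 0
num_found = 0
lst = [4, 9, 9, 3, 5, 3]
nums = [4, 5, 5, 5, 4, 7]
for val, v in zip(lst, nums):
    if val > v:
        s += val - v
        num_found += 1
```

Let's trace through this code step by step.

Initialize: s = 0
Initialize: num_found = 0
Initialize: lst = [4, 9, 9, 3, 5, 3]
Initialize: nums = [4, 5, 5, 5, 4, 7]
Entering loop: for val, v in zip(lst, nums):

After execution: s = 9
9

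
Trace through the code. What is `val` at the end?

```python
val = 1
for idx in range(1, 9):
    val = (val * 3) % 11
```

Let's trace through this code step by step.

Initialize: val = 1
Entering loop: for idx in range(1, 9):

After execution: val = 5
5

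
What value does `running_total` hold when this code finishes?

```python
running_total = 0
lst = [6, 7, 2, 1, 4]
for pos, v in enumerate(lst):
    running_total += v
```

Let's trace through this code step by step.

Initialize: running_total = 0
Initialize: lst = [6, 7, 2, 1, 4]
Entering loop: for pos, v in enumerate(lst):

After execution: running_total = 20
20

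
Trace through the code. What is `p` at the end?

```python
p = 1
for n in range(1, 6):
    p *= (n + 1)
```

Let's trace through this code step by step.

Initialize: p = 1
Entering loop: for n in range(1, 6):

After execution: p = 720
720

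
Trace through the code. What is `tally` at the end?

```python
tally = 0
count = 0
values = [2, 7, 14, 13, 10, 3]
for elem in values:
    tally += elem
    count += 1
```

Let's trace through this code step by step.

Initialize: tally = 0
Initialize: count = 0
Initialize: values = [2, 7, 14, 13, 10, 3]
Entering loop: for elem in values:

After execution: tally = 49
49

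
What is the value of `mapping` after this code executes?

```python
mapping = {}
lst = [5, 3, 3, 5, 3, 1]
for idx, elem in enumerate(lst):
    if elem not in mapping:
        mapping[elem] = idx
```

Let's trace through this code step by step.

Initialize: mapping = {}
Initialize: lst = [5, 3, 3, 5, 3, 1]
Entering loop: for idx, elem in enumerate(lst):

After execution: mapping = {5: 0, 3: 1, 1: 5}
{5: 0, 3: 1, 1: 5}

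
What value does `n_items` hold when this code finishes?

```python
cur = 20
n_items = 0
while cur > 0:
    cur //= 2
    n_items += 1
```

Let's trace through this code step by step.

Initialize: cur = 20
Initialize: n_items = 0
Entering loop: while cur > 0:

After execution: n_items = 5
5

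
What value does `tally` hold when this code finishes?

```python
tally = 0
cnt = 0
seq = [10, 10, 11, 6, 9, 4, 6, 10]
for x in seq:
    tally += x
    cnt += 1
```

Let's trace through this code step by step.

Initialize: tally = 0
Initialize: cnt = 0
Initialize: seq = [10, 10, 11, 6, 9, 4, 6, 10]
Entering loop: for x in seq:

After execution: tally = 66
66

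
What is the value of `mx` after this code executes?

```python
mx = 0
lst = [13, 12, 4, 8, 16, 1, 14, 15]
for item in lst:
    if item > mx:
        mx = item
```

Let's trace through this code step by step.

Initialize: mx = 0
Initialize: lst = [13, 12, 4, 8, 16, 1, 14, 15]
Entering loop: for item in lst:

After execution: mx = 16
16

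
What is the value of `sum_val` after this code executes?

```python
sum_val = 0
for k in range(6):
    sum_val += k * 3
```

Let's trace through this code step by step.

Initialize: sum_val = 0
Entering loop: for k in range(6):

After execution: sum_val = 45
45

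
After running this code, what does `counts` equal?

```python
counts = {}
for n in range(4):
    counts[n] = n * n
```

Let's trace through this code step by step.

Initialize: counts = {}
Entering loop: for n in range(4):

After execution: counts = {0: 0, 1: 1, 2: 4, 3: 9}
{0: 0, 1: 1, 2: 4, 3: 9}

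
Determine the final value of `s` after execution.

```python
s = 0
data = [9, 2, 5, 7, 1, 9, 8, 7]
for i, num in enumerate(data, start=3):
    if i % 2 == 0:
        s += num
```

Let's trace through this code step by step.

Initialize: s = 0
Initialize: data = [9, 2, 5, 7, 1, 9, 8, 7]
Entering loop: for i, num in enumerate(data, start=3):

After execution: s = 25
25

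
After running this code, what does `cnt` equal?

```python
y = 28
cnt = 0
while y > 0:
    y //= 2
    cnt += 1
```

Let's trace through this code step by step.

Initialize: y = 28
Initialize: cnt = 0
Entering loop: while y > 0:

After execution: cnt = 5
5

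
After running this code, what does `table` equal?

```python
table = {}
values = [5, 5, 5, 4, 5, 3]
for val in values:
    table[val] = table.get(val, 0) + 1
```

Let's trace through this code step by step.

Initialize: table = {}
Initialize: values = [5, 5, 5, 4, 5, 3]
Entering loop: for val in values:

After execution: table = {5: 4, 4: 1, 3: 1}
{5: 4, 4: 1, 3: 1}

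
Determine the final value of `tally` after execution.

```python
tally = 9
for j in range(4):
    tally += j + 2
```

Let's trace through this code step by step.

Initialize: tally = 9
Entering loop: for j in range(4):

After execution: tally = 23
23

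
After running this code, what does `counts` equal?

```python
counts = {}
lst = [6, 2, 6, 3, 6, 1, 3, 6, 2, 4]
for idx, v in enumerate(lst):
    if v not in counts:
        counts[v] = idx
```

Let's trace through this code step by step.

Initialize: counts = {}
Initialize: lst = [6, 2, 6, 3, 6, 1, 3, 6, 2, 4]
Entering loop: for idx, v in enumerate(lst):

After execution: counts = {6: 0, 2: 1, 3: 3, 1: 5, 4: 9}
{6: 0, 2: 1, 3: 3, 1: 5, 4: 9}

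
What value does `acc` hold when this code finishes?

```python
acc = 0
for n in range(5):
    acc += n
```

Let's trace through this code step by step.

Initialize: acc = 0
Entering loop: for n in range(5):

After execution: acc = 10
10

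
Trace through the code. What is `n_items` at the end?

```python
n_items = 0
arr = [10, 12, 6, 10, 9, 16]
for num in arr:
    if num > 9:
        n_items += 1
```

Let's trace through this code step by step.

Initialize: n_items = 0
Initialize: arr = [10, 12, 6, 10, 9, 16]
Entering loop: for num in arr:

After execution: n_items = 4
4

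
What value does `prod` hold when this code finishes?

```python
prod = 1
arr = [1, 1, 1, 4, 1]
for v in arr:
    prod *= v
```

Let's trace through this code step by step.

Initialize: prod = 1
Initialize: arr = [1, 1, 1, 4, 1]
Entering loop: for v in arr:

After execution: prod = 4
4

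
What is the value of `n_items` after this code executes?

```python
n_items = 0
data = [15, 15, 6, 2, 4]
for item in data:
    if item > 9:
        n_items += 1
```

Let's trace through this code step by step.

Initialize: n_items = 0
Initialize: data = [15, 15, 6, 2, 4]
Entering loop: for item in data:

After execution: n_items = 2
2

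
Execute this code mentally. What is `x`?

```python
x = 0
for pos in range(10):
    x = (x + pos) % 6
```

Let's trace through this code step by step.

Initialize: x = 0
Entering loop: for pos in range(10):

After execution: x = 3
3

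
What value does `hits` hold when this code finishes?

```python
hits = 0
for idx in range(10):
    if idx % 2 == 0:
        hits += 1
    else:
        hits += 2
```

Let's trace through this code step by step.

Initialize: hits = 0
Entering loop: for idx in range(10):

After execution: hits = 15
15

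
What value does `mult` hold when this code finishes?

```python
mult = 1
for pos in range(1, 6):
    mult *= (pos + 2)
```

Let's trace through this code step by step.

Initialize: mult = 1
Entering loop: for pos in range(1, 6):

After execution: mult = 2520
2520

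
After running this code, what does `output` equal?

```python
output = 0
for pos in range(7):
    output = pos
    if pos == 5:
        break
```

Let's trace through this code step by step.

Initialize: output = 0
Entering loop: for pos in range(7):

After execution: output = 5
5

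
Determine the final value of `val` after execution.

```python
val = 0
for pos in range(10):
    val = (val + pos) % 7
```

Let's trace through this code step by step.

Initialize: val = 0
Entering loop: for pos in range(10):

After execution: val = 3
3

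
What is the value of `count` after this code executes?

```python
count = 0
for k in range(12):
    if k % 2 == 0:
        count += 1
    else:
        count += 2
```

Let's trace through this code step by step.

Initialize: count = 0
Entering loop: for k in range(12):

After execution: count = 18
18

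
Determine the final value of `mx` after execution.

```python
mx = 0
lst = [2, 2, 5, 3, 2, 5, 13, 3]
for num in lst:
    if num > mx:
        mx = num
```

Let's trace through this code step by step.

Initialize: mx = 0
Initialize: lst = [2, 2, 5, 3, 2, 5, 13, 3]
Entering loop: for num in lst:

After execution: mx = 13
13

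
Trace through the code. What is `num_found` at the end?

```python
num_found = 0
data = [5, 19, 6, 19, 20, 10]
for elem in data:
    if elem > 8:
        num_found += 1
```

Let's trace through this code step by step.

Initialize: num_found = 0
Initialize: data = [5, 19, 6, 19, 20, 10]
Entering loop: for elem in data:

After execution: num_found = 4
4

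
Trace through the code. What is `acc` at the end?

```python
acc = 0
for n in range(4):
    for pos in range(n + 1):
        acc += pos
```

Let's trace through this code step by step.

Initialize: acc = 0
Entering loop: for n in range(4):

After execution: acc = 10
10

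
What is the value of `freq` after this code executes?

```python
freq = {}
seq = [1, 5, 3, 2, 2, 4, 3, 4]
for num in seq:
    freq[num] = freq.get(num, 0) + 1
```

Let's trace through this code step by step.

Initialize: freq = {}
Initialize: seq = [1, 5, 3, 2, 2, 4, 3, 4]
Entering loop: for num in seq:

After execution: freq = {1: 1, 5: 1, 3: 2, 2: 2, 4: 2}
{1: 1, 5: 1, 3: 2, 2: 2, 4: 2}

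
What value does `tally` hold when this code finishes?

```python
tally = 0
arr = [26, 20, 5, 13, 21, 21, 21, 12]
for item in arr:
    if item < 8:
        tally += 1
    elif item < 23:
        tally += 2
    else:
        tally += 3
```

Let's trace through this code step by step.

Initialize: tally = 0
Initialize: arr = [26, 20, 5, 13, 21, 21, 21, 12]
Entering loop: for item in arr:

After execution: tally = 16
16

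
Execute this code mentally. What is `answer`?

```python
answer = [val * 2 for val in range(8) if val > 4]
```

Let's trace through this code step by step.

Initialize: answer = [val * 2 for val in range(8) if val > 4]

After execution: answer = [10, 12, 14]
[10, 12, 14]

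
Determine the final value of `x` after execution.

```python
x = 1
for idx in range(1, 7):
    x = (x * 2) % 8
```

Let's trace through this code step by step.

Initialize: x = 1
Entering loop: for idx in range(1, 7):

After execution: x = 0
0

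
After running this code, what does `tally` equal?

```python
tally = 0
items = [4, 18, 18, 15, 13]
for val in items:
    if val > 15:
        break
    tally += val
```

Let's trace through this code step by step.

Initialize: tally = 0
Initialize: items = [4, 18, 18, 15, 13]
Entering loop: for val in items:

After execution: tally = 4
4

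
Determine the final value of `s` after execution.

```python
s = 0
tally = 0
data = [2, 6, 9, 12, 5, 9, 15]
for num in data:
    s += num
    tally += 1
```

Let's trace through this code step by step.

Initialize: s = 0
Initialize: tally = 0
Initialize: data = [2, 6, 9, 12, 5, 9, 15]
Entering loop: for num in data:

After execution: s = 58
58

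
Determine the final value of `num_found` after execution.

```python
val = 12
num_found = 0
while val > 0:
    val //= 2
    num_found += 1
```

Let's trace through this code step by step.

Initialize: val = 12
Initialize: num_found = 0
Entering loop: while val > 0:

After execution: num_found = 4
4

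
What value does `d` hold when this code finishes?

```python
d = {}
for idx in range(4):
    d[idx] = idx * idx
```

Let's trace through this code step by step.

Initialize: d = {}
Entering loop: for idx in range(4):

After execution: d = {0: 0, 1: 1, 2: 4, 3: 9}
{0: 0, 1: 1, 2: 4, 3: 9}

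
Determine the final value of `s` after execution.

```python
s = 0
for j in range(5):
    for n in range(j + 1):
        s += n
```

Let's trace through this code step by step.

Initialize: s = 0
Entering loop: for j in range(5):

After execution: s = 20
20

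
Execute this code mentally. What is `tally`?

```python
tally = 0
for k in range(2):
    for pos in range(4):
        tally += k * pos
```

Let's trace through this code step by step.

Initialize: tally = 0
Entering loop: for k in range(2):

After execution: tally = 6
6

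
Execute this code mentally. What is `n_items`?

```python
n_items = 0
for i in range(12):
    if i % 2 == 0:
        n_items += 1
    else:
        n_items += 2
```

Let's trace through this code step by step.

Initialize: n_items = 0
Entering loop: for i in range(12):

After execution: n_items = 18
18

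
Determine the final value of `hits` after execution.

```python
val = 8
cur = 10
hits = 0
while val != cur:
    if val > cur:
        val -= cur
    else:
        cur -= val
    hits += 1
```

Let's trace through this code step by step.

Initialize: val = 8
Initialize: cur = 10
Initialize: hits = 0
Entering loop: while val != cur:

After execution: hits = 4
4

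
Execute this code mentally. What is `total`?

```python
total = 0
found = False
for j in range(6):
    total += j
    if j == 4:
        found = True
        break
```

Let's trace through this code step by step.

Initialize: total = 0
Initialize: found = False
Entering loop: for j in range(6):

After execution: total = 10
10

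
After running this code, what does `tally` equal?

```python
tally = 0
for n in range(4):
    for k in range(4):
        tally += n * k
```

Let's trace through this code step by step.

Initialize: tally = 0
Entering loop: for n in range(4):

After execution: tally = 36
36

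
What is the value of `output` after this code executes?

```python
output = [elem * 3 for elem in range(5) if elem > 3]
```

Let's trace through this code step by step.

Initialize: output = [elem * 3 for elem in range(5) if elem > 3]

After execution: output = [12]
[12]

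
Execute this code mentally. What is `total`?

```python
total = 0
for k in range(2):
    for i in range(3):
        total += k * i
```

Let's trace through this code step by step.

Initialize: total = 0
Entering loop: for k in range(2):

After execution: total = 3
3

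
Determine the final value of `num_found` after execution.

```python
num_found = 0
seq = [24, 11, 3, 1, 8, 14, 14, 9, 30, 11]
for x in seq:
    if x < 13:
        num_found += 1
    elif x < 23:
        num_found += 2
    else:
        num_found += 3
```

Let's trace through this code step by step.

Initialize: num_found = 0
Initialize: seq = [24, 11, 3, 1, 8, 14, 14, 9, 30, 11]
Entering loop: for x in seq:

After execution: num_found = 16
16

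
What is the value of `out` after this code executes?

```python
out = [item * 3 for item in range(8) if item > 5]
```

Let's trace through this code step by step.

Initialize: out = [item * 3 for item in range(8) if item > 5]

After execution: out = [18, 21]
[18, 21]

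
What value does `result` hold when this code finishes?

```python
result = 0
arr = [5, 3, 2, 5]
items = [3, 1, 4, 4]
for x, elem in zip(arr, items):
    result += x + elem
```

Let's trace through this code step by step.

Initialize: result = 0
Initialize: arr = [5, 3, 2, 5]
Initialize: items = [3, 1, 4, 4]
Entering loop: for x, elem in zip(arr, items):

After execution: result = 27
27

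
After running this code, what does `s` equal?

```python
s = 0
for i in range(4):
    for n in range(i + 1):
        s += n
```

Let's trace through this code step by step.

Initialize: s = 0
Entering loop: for i in range(4):

After execution: s = 10
10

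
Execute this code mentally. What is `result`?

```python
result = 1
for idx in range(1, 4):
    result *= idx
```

Let's trace through this code step by step.

Initialize: result = 1
Entering loop: for idx in range(1, 4):

After execution: result = 6
6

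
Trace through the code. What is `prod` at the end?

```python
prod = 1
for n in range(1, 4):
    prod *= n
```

Let's trace through this code step by step.

Initialize: prod = 1
Entering loop: for n in range(1, 4):

After execution: prod = 6
6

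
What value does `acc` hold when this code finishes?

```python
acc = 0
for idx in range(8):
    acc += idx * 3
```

Let's trace through this code step by step.

Initialize: acc = 0
Entering loop: for idx in range(8):

After execution: acc = 84
84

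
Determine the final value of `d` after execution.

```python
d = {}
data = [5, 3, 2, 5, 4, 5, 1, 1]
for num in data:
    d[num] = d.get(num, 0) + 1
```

Let's trace through this code step by step.

Initialize: d = {}
Initialize: data = [5, 3, 2, 5, 4, 5, 1, 1]
Entering loop: for num in data:

After execution: d = {5: 3, 3: 1, 2: 1, 4: 1, 1: 2}
{5: 3, 3: 1, 2: 1, 4: 1, 1: 2}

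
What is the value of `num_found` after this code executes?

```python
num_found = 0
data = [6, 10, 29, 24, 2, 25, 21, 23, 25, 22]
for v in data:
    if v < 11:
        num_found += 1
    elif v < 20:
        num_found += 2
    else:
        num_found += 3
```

Let's trace through this code step by step.

Initialize: num_found = 0
Initialize: data = [6, 10, 29, 24, 2, 25, 21, 23, 25, 22]
Entering loop: for v in data:

After execution: num_found = 24
24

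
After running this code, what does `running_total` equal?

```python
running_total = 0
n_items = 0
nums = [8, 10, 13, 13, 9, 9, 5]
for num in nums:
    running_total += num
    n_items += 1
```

Let's trace through this code step by step.

Initialize: running_total = 0
Initialize: n_items = 0
Initialize: nums = [8, 10, 13, 13, 9, 9, 5]
Entering loop: for num in nums:

After execution: running_total = 67
67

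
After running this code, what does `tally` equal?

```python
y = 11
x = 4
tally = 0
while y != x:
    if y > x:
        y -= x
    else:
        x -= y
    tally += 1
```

Let's trace through this code step by step.

Initialize: y = 11
Initialize: x = 4
Initialize: tally = 0
Entering loop: while y != x:

After execution: tally = 5
5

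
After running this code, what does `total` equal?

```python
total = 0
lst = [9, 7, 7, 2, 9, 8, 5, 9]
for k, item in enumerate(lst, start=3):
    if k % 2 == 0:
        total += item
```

Let's trace through this code step by step.

Initialize: total = 0
Initialize: lst = [9, 7, 7, 2, 9, 8, 5, 9]
Entering loop: for k, item in enumerate(lst, start=3):

After execution: total = 26
26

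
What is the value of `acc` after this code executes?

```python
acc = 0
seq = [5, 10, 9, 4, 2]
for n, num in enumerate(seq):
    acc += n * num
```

Let's trace through this code step by step.

Initialize: acc = 0
Initialize: seq = [5, 10, 9, 4, 2]
Entering loop: for n, num in enumerate(seq):

After execution: acc = 48
48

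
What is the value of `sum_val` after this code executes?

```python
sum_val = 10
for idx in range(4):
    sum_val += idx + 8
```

Let's trace through this code step by step.

Initialize: sum_val = 10
Entering loop: for idx in range(4):

After execution: sum_val = 48
48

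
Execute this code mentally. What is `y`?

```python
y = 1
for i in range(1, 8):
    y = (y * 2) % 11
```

Let's trace through this code step by step.

Initialize: y = 1
Entering loop: for i in range(1, 8):

After execution: y = 7
7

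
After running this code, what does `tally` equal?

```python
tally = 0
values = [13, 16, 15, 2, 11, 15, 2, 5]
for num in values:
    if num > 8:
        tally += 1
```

Let's trace through this code step by step.

Initialize: tally = 0
Initialize: values = [13, 16, 15, 2, 11, 15, 2, 5]
Entering loop: for num in values:

After execution: tally = 5
5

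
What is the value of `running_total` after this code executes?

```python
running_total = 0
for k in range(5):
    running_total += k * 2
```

Let's trace through this code step by step.

Initialize: running_total = 0
Entering loop: for k in range(5):

After execution: running_total = 20
20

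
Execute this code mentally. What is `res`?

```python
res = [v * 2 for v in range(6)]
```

Let's trace through this code step by step.

Initialize: res = [v * 2 for v in range(6)]

After execution: res = [0, 2, 4, 6, 8, 10]
[0, 2, 4, 6, 8, 10]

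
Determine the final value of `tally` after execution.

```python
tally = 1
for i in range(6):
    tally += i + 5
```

Let's trace through this code step by step.

Initialize: tally = 1
Entering loop: for i in range(6):

After execution: tally = 46
46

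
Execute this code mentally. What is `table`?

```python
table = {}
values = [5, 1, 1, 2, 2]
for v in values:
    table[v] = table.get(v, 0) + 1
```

Let's trace through this code step by step.

Initialize: table = {}
Initialize: values = [5, 1, 1, 2, 2]
Entering loop: for v in values:

After execution: table = {5: 1, 1: 2, 2: 2}
{5: 1, 1: 2, 2: 2}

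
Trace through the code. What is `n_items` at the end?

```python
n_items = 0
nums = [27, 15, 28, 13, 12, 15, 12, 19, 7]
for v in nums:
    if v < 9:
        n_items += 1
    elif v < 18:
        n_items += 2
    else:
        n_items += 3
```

Let's trace through this code step by step.

Initialize: n_items = 0
Initialize: nums = [27, 15, 28, 13, 12, 15, 12, 19, 7]
Entering loop: for v in nums:

After execution: n_items = 20
20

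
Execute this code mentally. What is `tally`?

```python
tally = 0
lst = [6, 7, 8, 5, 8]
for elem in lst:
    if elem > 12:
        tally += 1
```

Let's trace through this code step by step.

Initialize: tally = 0
Initialize: lst = [6, 7, 8, 5, 8]
Entering loop: for elem in lst:

After execution: tally = 0
0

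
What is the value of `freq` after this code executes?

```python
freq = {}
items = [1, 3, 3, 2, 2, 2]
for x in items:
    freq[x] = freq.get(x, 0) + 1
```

Let's trace through this code step by step.

Initialize: freq = {}
Initialize: items = [1, 3, 3, 2, 2, 2]
Entering loop: for x in items:

After execution: freq = {1: 1, 3: 2, 2: 3}
{1: 1, 3: 2, 2: 3}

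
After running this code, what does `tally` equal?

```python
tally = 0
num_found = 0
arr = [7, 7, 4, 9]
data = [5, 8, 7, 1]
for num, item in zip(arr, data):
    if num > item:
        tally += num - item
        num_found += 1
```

Let's trace through this code step by step.

Initialize: tally = 0
Initialize: num_found = 0
Initialize: arr = [7, 7, 4, 9]
Initialize: data = [5, 8, 7, 1]
Entering loop: for num, item in zip(arr, data):

After execution: tally = 10
10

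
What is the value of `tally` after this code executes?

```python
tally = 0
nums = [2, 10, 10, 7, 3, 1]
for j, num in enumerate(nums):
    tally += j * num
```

Let's trace through this code step by step.

Initialize: tally = 0
Initialize: nums = [2, 10, 10, 7, 3, 1]
Entering loop: for j, num in enumerate(nums):

After execution: tally = 68
68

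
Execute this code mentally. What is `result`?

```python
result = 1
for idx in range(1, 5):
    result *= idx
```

Let's trace through this code step by step.

Initialize: result = 1
Entering loop: for idx in range(1, 5):

After execution: result = 24
24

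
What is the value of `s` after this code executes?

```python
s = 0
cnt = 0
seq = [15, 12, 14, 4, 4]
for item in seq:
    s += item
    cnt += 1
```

Let's trace through this code step by step.

Initialize: s = 0
Initialize: cnt = 0
Initialize: seq = [15, 12, 14, 4, 4]
Entering loop: for item in seq:

After execution: s = 49
49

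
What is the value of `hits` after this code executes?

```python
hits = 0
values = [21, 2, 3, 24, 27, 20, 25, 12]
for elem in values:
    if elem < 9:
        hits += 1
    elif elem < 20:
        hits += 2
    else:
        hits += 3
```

Let's trace through this code step by step.

Initialize: hits = 0
Initialize: values = [21, 2, 3, 24, 27, 20, 25, 12]
Entering loop: for elem in values:

After execution: hits = 19
19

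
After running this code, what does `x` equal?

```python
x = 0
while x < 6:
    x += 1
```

Let's trace through this code step by step.

Initialize: x = 0
Entering loop: while x < 6:

After execution: x = 6
6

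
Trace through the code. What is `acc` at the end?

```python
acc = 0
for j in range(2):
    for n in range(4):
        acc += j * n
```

Let's trace through this code step by step.

Initialize: acc = 0
Entering loop: for j in range(2):

After execution: acc = 6
6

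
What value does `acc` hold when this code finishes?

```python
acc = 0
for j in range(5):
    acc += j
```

Let's trace through this code step by step.

Initialize: acc = 0
Entering loop: for j in range(5):

After execution: acc = 10
10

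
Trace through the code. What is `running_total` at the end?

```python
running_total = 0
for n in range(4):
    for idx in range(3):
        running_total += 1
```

Let's trace through this code step by step.

Initialize: running_total = 0
Entering loop: for n in range(4):

After execution: running_total = 12
12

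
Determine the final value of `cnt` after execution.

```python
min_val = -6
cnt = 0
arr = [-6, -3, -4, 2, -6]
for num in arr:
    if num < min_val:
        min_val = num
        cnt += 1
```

Let's trace through this code step by step.

Initialize: min_val = -6
Initialize: cnt = 0
Initialize: arr = [-6, -3, -4, 2, -6]
Entering loop: for num in arr:

After execution: cnt = 0
0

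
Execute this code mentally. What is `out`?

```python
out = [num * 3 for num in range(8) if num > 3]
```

Let's trace through this code step by step.

Initialize: out = [num * 3 for num in range(8) if num > 3]

After execution: out = [12, 15, 18, 21]
[12, 15, 18, 21]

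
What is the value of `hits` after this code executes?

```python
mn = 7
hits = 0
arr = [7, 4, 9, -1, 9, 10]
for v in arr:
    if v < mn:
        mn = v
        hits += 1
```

Let's trace through this code step by step.

Initialize: mn = 7
Initialize: hits = 0
Initialize: arr = [7, 4, 9, -1, 9, 10]
Entering loop: for v in arr:

After execution: hits = 2
2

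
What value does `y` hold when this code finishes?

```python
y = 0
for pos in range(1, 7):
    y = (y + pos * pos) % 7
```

Let's trace through this code step by step.

Initialize: y = 0
Entering loop: for pos in range(1, 7):

After execution: y = 0
0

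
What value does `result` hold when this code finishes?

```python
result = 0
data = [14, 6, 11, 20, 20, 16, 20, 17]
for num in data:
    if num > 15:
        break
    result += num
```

Let's trace through this code step by step.

Initialize: result = 0
Initialize: data = [14, 6, 11, 20, 20, 16, 20, 17]
Entering loop: for num in data:

After execution: result = 31
31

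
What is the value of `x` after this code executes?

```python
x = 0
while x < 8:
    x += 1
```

Let's trace through this code step by step.

Initialize: x = 0
Entering loop: while x < 8:

After execution: x = 8
8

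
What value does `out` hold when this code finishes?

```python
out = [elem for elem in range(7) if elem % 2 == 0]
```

Let's trace through this code step by step.

Initialize: out = [elem for elem in range(7) if elem % 2 == 0]

After execution: out = [0, 2, 4, 6]
[0, 2, 4, 6]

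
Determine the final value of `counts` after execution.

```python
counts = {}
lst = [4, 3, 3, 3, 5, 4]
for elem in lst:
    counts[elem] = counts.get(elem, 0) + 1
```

Let's trace through this code step by step.

Initialize: counts = {}
Initialize: lst = [4, 3, 3, 3, 5, 4]
Entering loop: for elem in lst:

After execution: counts = {4: 2, 3: 3, 5: 1}
{4: 2, 3: 3, 5: 1}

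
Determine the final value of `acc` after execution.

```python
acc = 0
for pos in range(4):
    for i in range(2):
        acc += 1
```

Let's trace through this code step by step.

Initialize: acc = 0
Entering loop: for pos in range(4):

After execution: acc = 8
8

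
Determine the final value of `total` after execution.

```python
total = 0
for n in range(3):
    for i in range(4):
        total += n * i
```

Let's trace through this code step by step.

Initialize: total = 0
Entering loop: for n in range(3):

After execution: total = 18
18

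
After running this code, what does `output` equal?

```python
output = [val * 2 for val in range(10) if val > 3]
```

Let's trace through this code step by step.

Initialize: output = [val * 2 for val in range(10) if val > 3]

After execution: output = [8, 10, 12, 14, 16, 18]
[8, 10, 12, 14, 16, 18]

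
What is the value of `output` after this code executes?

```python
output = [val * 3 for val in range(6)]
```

Let's trace through this code step by step.

Initialize: output = [val * 3 for val in range(6)]

After execution: output = [0, 3, 6, 9, 12, 15]
[0, 3, 6, 9, 12, 15]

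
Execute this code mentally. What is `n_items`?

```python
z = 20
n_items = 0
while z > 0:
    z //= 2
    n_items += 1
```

Let's trace through this code step by step.

Initialize: z = 20
Initialize: n_items = 0
Entering loop: while z > 0:

After execution: n_items = 5
5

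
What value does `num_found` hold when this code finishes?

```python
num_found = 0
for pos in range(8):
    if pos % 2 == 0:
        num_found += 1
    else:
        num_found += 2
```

Let's trace through this code step by step.

Initialize: num_found = 0
Entering loop: for pos in range(8):

After execution: num_found = 12
12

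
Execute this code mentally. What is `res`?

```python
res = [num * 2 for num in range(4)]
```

Let's trace through this code step by step.

Initialize: res = [num * 2 for num in range(4)]

After execution: res = [0, 2, 4, 6]
[0, 2, 4, 6]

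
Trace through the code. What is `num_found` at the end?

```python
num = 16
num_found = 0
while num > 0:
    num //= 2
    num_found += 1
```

Let's trace through this code step by step.

Initialize: num = 16
Initialize: num_found = 0
Entering loop: while num > 0:

After execution: num_found = 5
5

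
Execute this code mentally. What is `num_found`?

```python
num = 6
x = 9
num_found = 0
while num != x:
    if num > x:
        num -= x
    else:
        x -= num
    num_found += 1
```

Let's trace through this code step by step.

Initialize: num = 6
Initialize: x = 9
Initialize: num_found = 0
Entering loop: while num != x:

After execution: num_found = 2
2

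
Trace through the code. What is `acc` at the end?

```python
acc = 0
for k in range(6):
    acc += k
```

Let's trace through this code step by step.

Initialize: acc = 0
Entering loop: for k in range(6):

After execution: acc = 15
15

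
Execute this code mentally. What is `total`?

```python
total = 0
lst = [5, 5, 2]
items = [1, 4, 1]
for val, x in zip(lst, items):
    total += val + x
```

Let's trace through this code step by step.

Initialize: total = 0
Initialize: lst = [5, 5, 2]
Initialize: items = [1, 4, 1]
Entering loop: for val, x in zip(lst, items):

After execution: total = 18
18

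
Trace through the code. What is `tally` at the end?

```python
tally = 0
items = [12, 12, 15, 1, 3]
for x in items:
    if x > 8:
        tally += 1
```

Let's trace through this code step by step.

Initialize: tally = 0
Initialize: items = [12, 12, 15, 1, 3]
Entering loop: for x in items:

After execution: tally = 3
3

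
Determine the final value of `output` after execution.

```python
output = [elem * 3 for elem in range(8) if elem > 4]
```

Let's trace through this code step by step.

Initialize: output = [elem * 3 for elem in range(8) if elem > 4]

After execution: output = [15, 18, 21]
[15, 18, 21]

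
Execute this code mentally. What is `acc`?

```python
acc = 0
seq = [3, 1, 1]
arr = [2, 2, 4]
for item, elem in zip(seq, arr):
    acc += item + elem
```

Let's trace through this code step by step.

Initialize: acc = 0
Initialize: seq = [3, 1, 1]
Initialize: arr = [2, 2, 4]
Entering loop: for item, elem in zip(seq, arr):

After execution: acc = 13
13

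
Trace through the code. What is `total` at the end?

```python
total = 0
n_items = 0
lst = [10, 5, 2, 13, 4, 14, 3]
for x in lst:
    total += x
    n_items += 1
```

Let's trace through this code step by step.

Initialize: total = 0
Initialize: n_items = 0
Initialize: lst = [10, 5, 2, 13, 4, 14, 3]
Entering loop: for x in lst:

After execution: total = 51
51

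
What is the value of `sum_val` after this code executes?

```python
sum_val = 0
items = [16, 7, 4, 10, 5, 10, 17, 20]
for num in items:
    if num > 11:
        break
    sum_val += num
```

Let's trace through this code step by step.

Initialize: sum_val = 0
Initialize: items = [16, 7, 4, 10, 5, 10, 17, 20]
Entering loop: for num in items:

After execution: sum_val = 0
0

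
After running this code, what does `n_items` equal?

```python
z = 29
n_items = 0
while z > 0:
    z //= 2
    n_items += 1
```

Let's trace through this code step by step.

Initialize: z = 29
Initialize: n_items = 0
Entering loop: while z > 0:

After execution: n_items = 5
5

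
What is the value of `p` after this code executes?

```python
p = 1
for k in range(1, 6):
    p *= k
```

Let's trace through this code step by step.

Initialize: p = 1
Entering loop: for k in range(1, 6):

After execution: p = 120
120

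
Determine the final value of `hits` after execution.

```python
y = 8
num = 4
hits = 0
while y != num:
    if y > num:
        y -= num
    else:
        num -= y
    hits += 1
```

Let's trace through this code step by step.

Initialize: y = 8
Initialize: num = 4
Initialize: hits = 0
Entering loop: while y != num:

After execution: hits = 1
1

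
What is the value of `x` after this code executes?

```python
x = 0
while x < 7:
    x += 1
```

Let's trace through this code step by step.

Initialize: x = 0
Entering loop: while x < 7:

After execution: x = 7
7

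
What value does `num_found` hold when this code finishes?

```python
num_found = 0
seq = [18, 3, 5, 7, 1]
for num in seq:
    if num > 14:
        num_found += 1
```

Let's trace through this code step by step.

Initialize: num_found = 0
Initialize: seq = [18, 3, 5, 7, 1]
Entering loop: for num in seq:

After execution: num_found = 1
1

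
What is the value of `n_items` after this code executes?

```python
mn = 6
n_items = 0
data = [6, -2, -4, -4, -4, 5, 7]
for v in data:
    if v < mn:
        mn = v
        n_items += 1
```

Let's trace through this code step by step.

Initialize: mn = 6
Initialize: n_items = 0
Initialize: data = [6, -2, -4, -4, -4, 5, 7]
Entering loop: for v in data:

After execution: n_items = 2
2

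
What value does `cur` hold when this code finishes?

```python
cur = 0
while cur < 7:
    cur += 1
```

Let's trace through this code step by step.

Initialize: cur = 0
Entering loop: while cur < 7:

After execution: cur = 7
7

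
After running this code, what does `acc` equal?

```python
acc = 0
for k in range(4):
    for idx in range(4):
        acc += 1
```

Let's trace through this code step by step.

Initialize: acc = 0
Entering loop: for k in range(4):

After execution: acc = 16
16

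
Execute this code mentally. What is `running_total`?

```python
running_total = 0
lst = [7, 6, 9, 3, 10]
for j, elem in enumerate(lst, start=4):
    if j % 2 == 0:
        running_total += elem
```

Let's trace through this code step by step.

Initialize: running_total = 0
Initialize: lst = [7, 6, 9, 3, 10]
Entering loop: for j, elem in enumerate(lst, start=4):

After execution: running_total = 26
26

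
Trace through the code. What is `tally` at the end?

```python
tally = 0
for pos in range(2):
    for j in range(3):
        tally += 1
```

Let's trace through this code step by step.

Initialize: tally = 0
Entering loop: for pos in range(2):

After execution: tally = 6
6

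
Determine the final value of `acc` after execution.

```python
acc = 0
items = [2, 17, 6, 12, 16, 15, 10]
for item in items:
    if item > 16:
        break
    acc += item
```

Let's trace through this code step by step.

Initialize: acc = 0
Initialize: items = [2, 17, 6, 12, 16, 15, 10]
Entering loop: for item in items:

After execution: acc = 2
2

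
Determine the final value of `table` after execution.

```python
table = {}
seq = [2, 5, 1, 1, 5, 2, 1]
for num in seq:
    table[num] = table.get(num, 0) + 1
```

Let's trace through this code step by step.

Initialize: table = {}
Initialize: seq = [2, 5, 1, 1, 5, 2, 1]
Entering loop: for num in seq:

After execution: table = {2: 2, 5: 2, 1: 3}
{2: 2, 5: 2, 1: 3}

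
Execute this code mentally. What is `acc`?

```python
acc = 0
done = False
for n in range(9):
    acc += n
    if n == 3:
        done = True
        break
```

Let's trace through this code step by step.

Initialize: acc = 0
Initialize: done = False
Entering loop: for n in range(9):

After execution: acc = 6
6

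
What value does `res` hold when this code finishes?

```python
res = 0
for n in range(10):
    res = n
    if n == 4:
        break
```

Let's trace through this code step by step.

Initialize: res = 0
Entering loop: for n in range(10):

After execution: res = 4
4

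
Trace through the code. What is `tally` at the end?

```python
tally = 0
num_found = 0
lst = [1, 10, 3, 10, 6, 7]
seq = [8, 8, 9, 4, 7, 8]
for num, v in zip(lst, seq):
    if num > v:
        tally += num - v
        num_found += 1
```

Let's trace through this code step by step.

Initialize: tally = 0
Initialize: num_found = 0
Initialize: lst = [1, 10, 3, 10, 6, 7]
Initialize: seq = [8, 8, 9, 4, 7, 8]
Entering loop: for num, v in zip(lst, seq):

After execution: tally = 8
8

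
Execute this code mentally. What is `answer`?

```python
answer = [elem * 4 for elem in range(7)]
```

Let's trace through this code step by step.

Initialize: answer = [elem * 4 for elem in range(7)]

After execution: answer = [0, 4, 8, 12, 16, 20, 24]
[0, 4, 8, 12, 16, 20, 24]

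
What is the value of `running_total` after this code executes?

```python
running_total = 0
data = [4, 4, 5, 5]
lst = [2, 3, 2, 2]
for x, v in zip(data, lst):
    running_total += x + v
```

Let's trace through this code step by step.

Initialize: running_total = 0
Initialize: data = [4, 4, 5, 5]
Initialize: lst = [2, 3, 2, 2]
Entering loop: for x, v in zip(data, lst):

After execution: running_total = 27
27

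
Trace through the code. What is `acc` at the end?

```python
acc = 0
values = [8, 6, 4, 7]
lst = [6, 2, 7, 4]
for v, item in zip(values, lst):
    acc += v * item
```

Let's trace through this code step by step.

Initialize: acc = 0
Initialize: values = [8, 6, 4, 7]
Initialize: lst = [6, 2, 7, 4]
Entering loop: for v, item in zip(values, lst):

After execution: acc = 116
116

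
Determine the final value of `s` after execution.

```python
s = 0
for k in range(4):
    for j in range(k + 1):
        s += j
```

Let's trace through this code step by step.

Initialize: s = 0
Entering loop: for k in range(4):

After execution: s = 10
10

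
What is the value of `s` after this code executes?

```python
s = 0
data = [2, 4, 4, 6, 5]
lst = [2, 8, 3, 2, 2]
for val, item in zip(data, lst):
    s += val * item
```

Let's trace through this code step by step.

Initialize: s = 0
Initialize: data = [2, 4, 4, 6, 5]
Initialize: lst = [2, 8, 3, 2, 2]
Entering loop: for val, item in zip(data, lst):

After execution: s = 70
70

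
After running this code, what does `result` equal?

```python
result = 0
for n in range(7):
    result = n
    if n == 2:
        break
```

Let's trace through this code step by step.

Initialize: result = 0
Entering loop: for n in range(7):

After execution: result = 2
2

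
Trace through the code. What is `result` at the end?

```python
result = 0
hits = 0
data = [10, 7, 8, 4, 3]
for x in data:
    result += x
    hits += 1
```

Let's trace through this code step by step.

Initialize: result = 0
Initialize: hits = 0
Initialize: data = [10, 7, 8, 4, 3]
Entering loop: for x in data:

After execution: result = 32
32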